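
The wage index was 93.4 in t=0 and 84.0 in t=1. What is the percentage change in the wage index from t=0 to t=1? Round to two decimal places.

-10.06%

Change = (84.0 − 93.4) / 93.4 × 100
       = -9.4 / 93.4 × 100 = -10.0642%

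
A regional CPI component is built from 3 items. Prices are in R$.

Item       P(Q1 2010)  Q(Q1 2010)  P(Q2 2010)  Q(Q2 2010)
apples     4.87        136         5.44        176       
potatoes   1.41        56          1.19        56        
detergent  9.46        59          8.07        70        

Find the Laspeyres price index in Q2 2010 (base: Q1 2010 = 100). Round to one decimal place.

98.7

Laspeyres price index uses base-period quantities as weights.
ΣP(Q2 2010)·Q(Q1 2010) = 5.44×136 + 1.19×56 + 8.07×59 = 739.84 + 66.64 + 476.13 = 1282.61
ΣP(Q1 2010)·Q(Q1 2010) = 4.87×136 + 1.41×56 + 9.46×59 = 662.32 + 78.96 + 558.14 = 1299.42
Index = 1282.61 / 1299.42 × 100 = 98.7063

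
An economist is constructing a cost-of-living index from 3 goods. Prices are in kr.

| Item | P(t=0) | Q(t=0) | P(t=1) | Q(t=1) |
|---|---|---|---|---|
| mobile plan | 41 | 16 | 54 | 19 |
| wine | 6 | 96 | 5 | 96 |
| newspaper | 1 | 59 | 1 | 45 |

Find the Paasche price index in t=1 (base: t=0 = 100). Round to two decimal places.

110.79

Paasche price index uses current-period quantities as weights.
ΣP(t=1)·Q(t=1) = 54×19 + 5×96 + 1×45 = 1026 + 480 + 45 = 1551
ΣP(t=0)·Q(t=1) = 41×19 + 6×96 + 1×45 = 779 + 576 + 45 = 1400
Index = 1551 / 1400 × 100 = 110.7857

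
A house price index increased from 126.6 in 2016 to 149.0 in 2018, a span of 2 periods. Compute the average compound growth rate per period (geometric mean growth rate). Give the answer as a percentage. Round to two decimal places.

8.49%

Growth factor = (149.0/126.6)^(1/2) = (1.176935)^(1/2) = 1.084866
Growth rate = 1.084866 − 1 = 0.084866 = 8.4866%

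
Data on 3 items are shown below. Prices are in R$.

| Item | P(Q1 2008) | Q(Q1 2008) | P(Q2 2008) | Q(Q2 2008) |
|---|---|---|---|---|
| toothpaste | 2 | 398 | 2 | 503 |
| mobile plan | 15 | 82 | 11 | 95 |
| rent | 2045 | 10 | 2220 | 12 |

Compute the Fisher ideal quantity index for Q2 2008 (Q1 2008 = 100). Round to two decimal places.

Laspeyres component (base-period weights):
ΣP(Q1 2008)Q(Q2 2008) = 2×503 + 15×95 + 2045×12 = 1006 + 1425 + 24540 = 26971
ΣP(Q1 2008)Q(Q1 2008) = 2×398 + 15×82 + 2045×10 = 796 + 1230 + 20450 = 22476
L = 26971 / 22476 × 100 = 119.9991
Paasche component (current-period weights):
ΣP(Q2 2008)Q(Q2 2008) = 2×503 + 11×95 + 2220×12 = 1006 + 1045 + 26640 = 28691
ΣP(Q2 2008)Q(Q1 2008) = 2×398 + 11×82 + 2220×10 = 796 + 902 + 22200 = 23898
P = 28691 / 23898 × 100 = 120.0561
Fisher = √(L × P) = √(119.9991 × 120.0561) = 120.0276

120.03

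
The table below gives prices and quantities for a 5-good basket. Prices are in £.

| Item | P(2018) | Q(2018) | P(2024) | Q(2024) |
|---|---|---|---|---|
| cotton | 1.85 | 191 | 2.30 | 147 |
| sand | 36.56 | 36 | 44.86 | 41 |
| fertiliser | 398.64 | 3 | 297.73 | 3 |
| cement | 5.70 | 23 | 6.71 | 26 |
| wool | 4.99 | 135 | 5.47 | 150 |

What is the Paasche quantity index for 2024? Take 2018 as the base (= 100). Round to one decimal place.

105.9

Paasche quantity index uses current-period prices as weights.
ΣP(2024)·Q(2024) = 2.30×147 + 44.86×41 + 297.73×3 + 6.71×26 + 5.47×150 = 338.1 + 1839.26 + 893.19 + 174.46 + 820.5 = 4065.51
ΣP(2024)·Q(2018) = 2.30×191 + 44.86×36 + 297.73×3 + 6.71×23 + 5.47×135 = 439.3 + 1614.96 + 893.19 + 154.33 + 738.45 = 3840.23
Index = 4065.51 / 3840.23 × 100 = 105.8663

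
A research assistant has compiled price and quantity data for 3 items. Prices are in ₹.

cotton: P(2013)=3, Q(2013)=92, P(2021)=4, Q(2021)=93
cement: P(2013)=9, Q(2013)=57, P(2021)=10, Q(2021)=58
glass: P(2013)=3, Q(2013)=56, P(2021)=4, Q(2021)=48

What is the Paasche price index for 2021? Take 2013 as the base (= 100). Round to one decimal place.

121.1

Paasche price index uses current-period quantities as weights.
ΣP(2021)·Q(2021) = 4×93 + 10×58 + 4×48 = 372 + 580 + 192 = 1144
ΣP(2013)·Q(2021) = 3×93 + 9×58 + 3×48 = 279 + 522 + 144 = 945
Index = 1144 / 945 × 100 = 121.0582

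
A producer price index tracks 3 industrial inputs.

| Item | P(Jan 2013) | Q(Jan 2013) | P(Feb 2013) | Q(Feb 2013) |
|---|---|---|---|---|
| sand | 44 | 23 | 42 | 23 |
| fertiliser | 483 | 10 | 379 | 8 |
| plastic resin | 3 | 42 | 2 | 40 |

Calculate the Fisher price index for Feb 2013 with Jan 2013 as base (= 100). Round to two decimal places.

Laspeyres component (base-period weights):
ΣP(Feb 2013)Q(Jan 2013) = 42×23 + 379×10 + 2×42 = 966 + 3790 + 84 = 4840
ΣP(Jan 2013)Q(Jan 2013) = 44×23 + 483×10 + 3×42 = 1012 + 4830 + 126 = 5968
L = 4840 / 5968 × 100 = 81.0992
Paasche component (current-period weights):
ΣP(Feb 2013)Q(Feb 2013) = 42×23 + 379×8 + 2×40 = 966 + 3032 + 80 = 4078
ΣP(Jan 2013)Q(Feb 2013) = 44×23 + 483×8 + 3×40 = 1012 + 3864 + 120 = 4996
P = 4078 / 4996 × 100 = 81.6253
Fisher = √(L × P) = √(81.0992 × 81.6253) = 81.3618

81.36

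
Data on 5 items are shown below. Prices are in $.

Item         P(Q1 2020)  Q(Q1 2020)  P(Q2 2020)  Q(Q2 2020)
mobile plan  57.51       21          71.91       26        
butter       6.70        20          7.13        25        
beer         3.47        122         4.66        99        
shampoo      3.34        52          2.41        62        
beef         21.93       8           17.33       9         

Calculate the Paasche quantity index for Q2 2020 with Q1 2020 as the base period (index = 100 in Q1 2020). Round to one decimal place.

113.3

Paasche quantity index uses current-period prices as weights.
ΣP(Q2 2020)·Q(Q2 2020) = 71.91×26 + 7.13×25 + 4.66×99 + 2.41×62 + 17.33×9 = 1869.66 + 178.25 + 461.34 + 149.42 + 155.97 = 2814.64
ΣP(Q2 2020)·Q(Q1 2020) = 71.91×21 + 7.13×20 + 4.66×122 + 2.41×52 + 17.33×8 = 1510.11 + 142.6 + 568.52 + 125.32 + 138.64 = 2485.19
Index = 2814.64 / 2485.19 × 100 = 113.2565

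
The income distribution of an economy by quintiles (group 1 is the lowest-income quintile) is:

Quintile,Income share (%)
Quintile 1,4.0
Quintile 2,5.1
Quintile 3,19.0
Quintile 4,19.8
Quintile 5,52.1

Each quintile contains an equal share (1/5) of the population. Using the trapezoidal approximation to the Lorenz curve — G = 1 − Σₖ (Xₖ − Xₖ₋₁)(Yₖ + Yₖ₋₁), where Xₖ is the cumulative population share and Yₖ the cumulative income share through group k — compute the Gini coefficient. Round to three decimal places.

0.444

Cumulative income shares Yₖ: 0.0400, 0.0910, 0.2810, 0.4790, 1.0000
Σ (Xₖ−Xₖ₋₁)(Yₖ+Yₖ₋₁) = (1/5)(0.0400+0.0000) + (1/5)(0.0910+0.0400) + (1/5)(0.2810+0.0910) + (1/5)(0.4790+0.2810) + (1/5)(1.0000+0.4790)
  = 0.0080 + 0.0262 + 0.0744 + 0.1520 + 0.2958 = 0.5564
G = 1 − 0.5564 = 0.4436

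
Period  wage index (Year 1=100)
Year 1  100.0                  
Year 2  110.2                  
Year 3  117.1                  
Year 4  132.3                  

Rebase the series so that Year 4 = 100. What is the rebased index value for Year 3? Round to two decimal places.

88.51

Rebased(Year 3) = 117.1 / 132.3 × 100 = 88.5110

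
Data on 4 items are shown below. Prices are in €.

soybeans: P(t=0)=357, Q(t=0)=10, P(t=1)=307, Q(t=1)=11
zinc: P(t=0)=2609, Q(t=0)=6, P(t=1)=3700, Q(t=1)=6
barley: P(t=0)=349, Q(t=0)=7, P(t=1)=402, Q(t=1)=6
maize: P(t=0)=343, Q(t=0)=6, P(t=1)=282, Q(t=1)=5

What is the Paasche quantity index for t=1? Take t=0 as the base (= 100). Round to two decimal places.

Paasche quantity index uses current-period prices as weights.
ΣP(t=1)·Q(t=1) = 307×11 + 3700×6 + 402×6 + 282×5 = 3377 + 22200 + 2412 + 1410 = 29399
ΣP(t=1)·Q(t=0) = 307×10 + 3700×6 + 402×7 + 282×6 = 3070 + 22200 + 2814 + 1692 = 29776
Index = 29399 / 29776 × 100 = 98.7339

98.73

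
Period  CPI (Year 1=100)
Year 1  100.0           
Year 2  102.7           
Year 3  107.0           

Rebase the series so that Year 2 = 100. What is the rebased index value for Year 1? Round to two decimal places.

Rebased(Year 1) = 100.0 / 102.7 × 100 = 97.3710

97.37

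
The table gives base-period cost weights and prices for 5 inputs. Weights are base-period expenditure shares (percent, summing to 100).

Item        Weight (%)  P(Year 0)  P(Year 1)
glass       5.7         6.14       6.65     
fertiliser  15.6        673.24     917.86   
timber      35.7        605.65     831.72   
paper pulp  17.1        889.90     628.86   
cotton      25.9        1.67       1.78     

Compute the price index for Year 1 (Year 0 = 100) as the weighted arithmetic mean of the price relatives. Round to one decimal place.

116.2

glass: 5.7 × (6.65/6.14) = 5.7 × 1.083062 = 6.1735
fertiliser: 15.6 × (917.86/673.24) = 15.6 × 1.363347 = 21.2682
timber: 35.7 × (831.72/605.65) = 35.7 × 1.373268 = 49.0257
paper pulp: 17.1 × (628.86/889.90) = 17.1 × 0.706664 = 12.0839
cotton: 25.9 × (1.78/1.67) = 25.9 × 1.065868 = 27.6060
Index = Σ wᵢ·(p₁ᵢ/p₀ᵢ) = 6.1735 + 21.2682 + 49.0257 + 12.0839 + 27.6060 = 116.1573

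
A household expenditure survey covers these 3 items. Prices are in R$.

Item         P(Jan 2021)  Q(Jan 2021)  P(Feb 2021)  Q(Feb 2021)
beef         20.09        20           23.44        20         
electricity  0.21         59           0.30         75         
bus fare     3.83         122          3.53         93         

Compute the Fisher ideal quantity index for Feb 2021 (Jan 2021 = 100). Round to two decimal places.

88.57

Laspeyres component (base-period weights):
ΣP(Jan 2021)Q(Feb 2021) = 20.09×20 + 0.21×75 + 3.83×93 = 401.8 + 15.75 + 356.19 = 773.74
ΣP(Jan 2021)Q(Jan 2021) = 20.09×20 + 0.21×59 + 3.83×122 = 401.8 + 12.39 + 467.26 = 881.45
L = 773.74 / 881.45 × 100 = 87.7804
Paasche component (current-period weights):
ΣP(Feb 2021)Q(Feb 2021) = 23.44×20 + 0.30×75 + 3.53×93 = 468.8 + 22.5 + 328.29 = 819.59
ΣP(Feb 2021)Q(Jan 2021) = 23.44×20 + 0.30×59 + 3.53×122 = 468.8 + 17.7 + 430.66 = 917.16
P = 819.59 / 917.16 × 100 = 89.3617
Fisher = √(L × P) = √(87.7804 × 89.3617) = 88.5675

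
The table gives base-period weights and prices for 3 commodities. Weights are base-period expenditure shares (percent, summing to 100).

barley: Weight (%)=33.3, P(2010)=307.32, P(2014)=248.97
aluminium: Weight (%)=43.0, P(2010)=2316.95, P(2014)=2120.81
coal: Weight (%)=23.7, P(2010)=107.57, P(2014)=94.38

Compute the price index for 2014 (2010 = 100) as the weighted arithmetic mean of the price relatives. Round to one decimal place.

barley: 33.3 × (248.97/307.32) = 33.3 × 0.810133 = 26.9774
aluminium: 43.0 × (2120.81/2316.95) = 43.0 × 0.915346 = 39.3599
coal: 23.7 × (94.38/107.57) = 23.7 × 0.877382 = 20.7940
Index = Σ wᵢ·(p₁ᵢ/p₀ᵢ) = 26.9774 + 39.3599 + 20.7940 = 87.1312

87.1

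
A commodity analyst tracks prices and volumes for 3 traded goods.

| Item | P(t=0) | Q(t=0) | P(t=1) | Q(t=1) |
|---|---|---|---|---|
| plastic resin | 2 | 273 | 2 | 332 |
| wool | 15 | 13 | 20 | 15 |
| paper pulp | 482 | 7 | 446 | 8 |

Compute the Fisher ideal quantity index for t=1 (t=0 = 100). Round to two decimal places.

115.34

Laspeyres component (base-period weights):
ΣP(t=0)Q(t=1) = 2×332 + 15×15 + 482×8 = 664 + 225 + 3856 = 4745
ΣP(t=0)Q(t=0) = 2×273 + 15×13 + 482×7 = 546 + 195 + 3374 = 4115
L = 4745 / 4115 × 100 = 115.3098
Paasche component (current-period weights):
ΣP(t=1)Q(t=1) = 2×332 + 20×15 + 446×8 = 664 + 300 + 3568 = 4532
ΣP(t=1)Q(t=0) = 2×273 + 20×13 + 446×7 = 546 + 260 + 3122 = 3928
P = 4532 / 3928 × 100 = 115.3768
Fisher = √(L × P) = √(115.3098 × 115.3768) = 115.3433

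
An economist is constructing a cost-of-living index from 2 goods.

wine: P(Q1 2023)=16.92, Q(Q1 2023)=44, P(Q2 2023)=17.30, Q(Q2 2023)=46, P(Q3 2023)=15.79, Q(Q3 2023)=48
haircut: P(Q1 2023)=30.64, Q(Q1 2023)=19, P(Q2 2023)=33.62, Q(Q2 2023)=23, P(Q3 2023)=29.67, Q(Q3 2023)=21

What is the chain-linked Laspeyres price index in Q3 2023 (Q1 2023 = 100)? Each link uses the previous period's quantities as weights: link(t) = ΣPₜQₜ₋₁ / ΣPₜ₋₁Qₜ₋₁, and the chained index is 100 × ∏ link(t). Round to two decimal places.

94.75

Link Q1 2023→Q2 2023:
ΣP(Q2 2023)Q(Q1 2023) = 17.30×44 + 33.62×19 = 761.2 + 638.78 = 1399.98
ΣP(Q1 2023)Q(Q1 2023) = 16.92×44 + 30.64×19 = 744.48 + 582.16 = 1326.64
link = 1399.98/1326.64 = 1.055283
Link Q2 2023→Q3 2023:
ΣP(Q3 2023)Q(Q2 2023) = 15.79×46 + 29.67×23 = 726.34 + 682.41 = 1408.75
ΣP(Q2 2023)Q(Q2 2023) = 17.30×46 + 33.62×23 = 795.8 + 773.26 = 1569.06
link = 1408.75/1569.06 = 0.897831
Chained index = 100 × 1.055283 × 0.897831 = 94.7465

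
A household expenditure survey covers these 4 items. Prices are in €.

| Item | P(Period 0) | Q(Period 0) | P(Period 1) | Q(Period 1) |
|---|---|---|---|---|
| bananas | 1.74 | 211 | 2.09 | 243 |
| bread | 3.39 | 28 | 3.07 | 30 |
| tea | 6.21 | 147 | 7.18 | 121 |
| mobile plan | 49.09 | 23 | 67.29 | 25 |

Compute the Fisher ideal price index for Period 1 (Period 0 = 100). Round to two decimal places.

Laspeyres component (base-period weights):
ΣP(Period 1)Q(Period 0) = 2.09×211 + 3.07×28 + 7.18×147 + 67.29×23 = 440.99 + 85.96 + 1055.46 + 1547.67 = 3130.08
ΣP(Period 0)Q(Period 0) = 1.74×211 + 3.39×28 + 6.21×147 + 49.09×23 = 367.14 + 94.92 + 912.87 + 1129.07 = 2504
L = 3130.08 / 2504 × 100 = 125.0032
Paasche component (current-period weights):
ΣP(Period 1)Q(Period 1) = 2.09×243 + 3.07×30 + 7.18×121 + 67.29×25 = 507.87 + 92.1 + 868.78 + 1682.25 = 3151
ΣP(Period 0)Q(Period 1) = 1.74×243 + 3.39×30 + 6.21×121 + 49.09×25 = 422.82 + 101.7 + 751.41 + 1227.25 = 2503.18
P = 3151 / 2503.18 × 100 = 125.8799
Fisher = √(L × P) = √(125.0032 × 125.8799) = 125.4408

125.44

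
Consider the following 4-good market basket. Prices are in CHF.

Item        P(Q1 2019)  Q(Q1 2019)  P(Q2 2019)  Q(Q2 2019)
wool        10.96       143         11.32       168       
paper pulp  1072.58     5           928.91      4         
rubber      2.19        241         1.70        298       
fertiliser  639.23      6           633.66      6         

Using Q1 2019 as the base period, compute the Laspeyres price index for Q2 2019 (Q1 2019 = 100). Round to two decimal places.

92.75

Laspeyres price index uses base-period quantities as weights.
ΣP(Q2 2019)·Q(Q1 2019) = 11.32×143 + 928.91×5 + 1.70×241 + 633.66×6 = 1618.76 + 4644.55 + 409.7 + 3801.96 = 10474.97
ΣP(Q1 2019)·Q(Q1 2019) = 10.96×143 + 1072.58×5 + 2.19×241 + 639.23×6 = 1567.28 + 5362.9 + 527.79 + 3835.38 = 11293.35
Index = 10474.97 / 11293.35 × 100 = 92.7534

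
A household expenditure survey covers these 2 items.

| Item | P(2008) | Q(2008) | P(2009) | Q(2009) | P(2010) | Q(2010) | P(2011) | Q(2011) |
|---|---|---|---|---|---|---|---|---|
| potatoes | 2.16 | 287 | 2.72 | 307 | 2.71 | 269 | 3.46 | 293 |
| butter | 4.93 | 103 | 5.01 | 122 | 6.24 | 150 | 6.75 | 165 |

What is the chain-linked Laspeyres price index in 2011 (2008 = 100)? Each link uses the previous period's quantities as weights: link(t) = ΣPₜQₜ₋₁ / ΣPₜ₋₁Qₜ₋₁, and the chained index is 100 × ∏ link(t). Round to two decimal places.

Link 2008→2009:
ΣP(2009)Q(2008) = 2.72×287 + 5.01×103 = 780.64 + 516.03 = 1296.67
ΣP(2008)Q(2008) = 2.16×287 + 4.93×103 = 619.92 + 507.79 = 1127.71
link = 1296.67/1127.71 = 1.149826
Link 2009→2010:
ΣP(2010)Q(2009) = 2.71×307 + 6.24×122 = 831.97 + 761.28 = 1593.25
ΣP(2009)Q(2009) = 2.72×307 + 5.01×122 = 835.04 + 611.22 = 1446.26
link = 1593.25/1446.26 = 1.101635
Link 2010→2011:
ΣP(2011)Q(2010) = 3.46×269 + 6.75×150 = 930.74 + 1012.5 = 1943.24
ΣP(2010)Q(2010) = 2.71×269 + 6.24×150 = 728.99 + 936 = 1664.99
link = 1943.24/1664.99 = 1.167118
Chained index = 100 × 1.149826 × 1.101635 × 1.167118 = 147.8374

147.84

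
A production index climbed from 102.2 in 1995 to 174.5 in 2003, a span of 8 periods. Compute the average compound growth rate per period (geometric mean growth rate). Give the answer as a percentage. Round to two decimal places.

6.92%

Growth factor = (174.5/102.2)^(1/8) = (1.707436)^(1/8) = 1.069161
Growth rate = 1.069161 − 1 = 0.069161 = 6.9161%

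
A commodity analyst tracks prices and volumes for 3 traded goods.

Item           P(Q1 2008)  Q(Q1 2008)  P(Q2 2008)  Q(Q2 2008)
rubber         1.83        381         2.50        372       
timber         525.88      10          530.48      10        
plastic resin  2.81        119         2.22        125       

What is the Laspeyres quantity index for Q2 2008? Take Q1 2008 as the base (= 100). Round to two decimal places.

Laspeyres quantity index uses base-period prices as weights.
ΣP(Q1 2008)·Q(Q2 2008) = 1.83×372 + 525.88×10 + 2.81×125 = 680.76 + 5258.8 + 351.25 = 6290.81
ΣP(Q1 2008)·Q(Q1 2008) = 1.83×381 + 525.88×10 + 2.81×119 = 697.23 + 5258.8 + 334.39 = 6290.42
Index = 6290.81 / 6290.42 × 100 = 100.0062

100.01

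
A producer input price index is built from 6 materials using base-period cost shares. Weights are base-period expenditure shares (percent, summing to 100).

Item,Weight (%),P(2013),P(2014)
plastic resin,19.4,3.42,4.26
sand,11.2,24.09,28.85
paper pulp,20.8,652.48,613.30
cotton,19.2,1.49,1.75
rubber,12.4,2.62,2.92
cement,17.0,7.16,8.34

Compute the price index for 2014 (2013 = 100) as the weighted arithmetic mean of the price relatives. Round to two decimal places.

113.30

plastic resin: 19.4 × (4.26/3.42) = 19.4 × 1.245614 = 24.1649
sand: 11.2 × (28.85/24.09) = 11.2 × 1.197592 = 13.4130
paper pulp: 20.8 × (613.30/652.48) = 20.8 × 0.939952 = 19.5510
cotton: 19.2 × (1.75/1.49) = 19.2 × 1.174497 = 22.5503
rubber: 12.4 × (2.92/2.62) = 12.4 × 1.114504 = 13.8198
cement: 17.0 × (8.34/7.16) = 17.0 × 1.164804 = 19.8017
Index = Σ wᵢ·(p₁ᵢ/p₀ᵢ) = 24.1649 + 13.4130 + 19.5510 + 22.5503 + 13.8198 + 19.8017 = 113.3008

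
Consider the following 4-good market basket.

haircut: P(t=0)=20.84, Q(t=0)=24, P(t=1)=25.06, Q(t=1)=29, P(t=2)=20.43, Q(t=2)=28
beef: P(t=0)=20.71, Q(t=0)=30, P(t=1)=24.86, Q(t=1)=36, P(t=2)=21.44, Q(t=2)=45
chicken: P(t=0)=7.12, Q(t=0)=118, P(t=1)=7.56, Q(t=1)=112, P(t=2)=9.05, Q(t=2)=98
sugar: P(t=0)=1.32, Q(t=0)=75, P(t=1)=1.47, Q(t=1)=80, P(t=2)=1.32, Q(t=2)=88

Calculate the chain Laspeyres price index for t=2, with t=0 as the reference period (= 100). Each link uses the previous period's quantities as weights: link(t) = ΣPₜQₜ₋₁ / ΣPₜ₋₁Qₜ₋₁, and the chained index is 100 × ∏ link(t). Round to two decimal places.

Link t=0→t=1:
ΣP(t=1)Q(t=0) = 25.06×24 + 24.86×30 + 7.56×118 + 1.47×75 = 601.44 + 745.8 + 892.08 + 110.25 = 2349.57
ΣP(t=0)Q(t=0) = 20.84×24 + 20.71×30 + 7.12×118 + 1.32×75 = 500.16 + 621.3 + 840.16 + 99 = 2060.62
link = 2349.57/2060.62 = 1.140225
Link t=1→t=2:
ΣP(t=2)Q(t=1) = 20.43×29 + 21.44×36 + 9.05×112 + 1.32×80 = 592.47 + 771.84 + 1013.6 + 105.6 = 2483.51
ΣP(t=1)Q(t=1) = 25.06×29 + 24.86×36 + 7.56×112 + 1.47×80 = 726.74 + 894.96 + 846.72 + 117.6 = 2586.02
link = 2483.51/2586.02 = 0.960360
Chained index = 100 × 1.140225 × 0.960360 = 109.5026

109.50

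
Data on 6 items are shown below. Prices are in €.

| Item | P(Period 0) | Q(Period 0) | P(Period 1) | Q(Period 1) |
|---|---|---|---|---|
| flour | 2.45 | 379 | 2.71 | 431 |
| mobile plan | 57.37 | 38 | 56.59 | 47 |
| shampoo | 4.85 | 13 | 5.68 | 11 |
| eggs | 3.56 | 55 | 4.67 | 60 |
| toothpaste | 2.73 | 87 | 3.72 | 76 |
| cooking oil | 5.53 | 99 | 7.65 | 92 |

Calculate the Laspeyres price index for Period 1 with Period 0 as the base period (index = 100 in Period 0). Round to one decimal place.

110.5

Laspeyres price index uses base-period quantities as weights.
ΣP(Period 1)·Q(Period 0) = 2.71×379 + 56.59×38 + 5.68×13 + 4.67×55 + 3.72×87 + 7.65×99 = 1027.09 + 2150.42 + 73.84 + 256.85 + 323.64 + 757.35 = 4589.19
ΣP(Period 0)·Q(Period 0) = 2.45×379 + 57.37×38 + 4.85×13 + 3.56×55 + 2.73×87 + 5.53×99 = 928.55 + 2180.06 + 63.05 + 195.8 + 237.51 + 547.47 = 4152.44
Index = 4589.19 / 4152.44 × 100 = 110.5179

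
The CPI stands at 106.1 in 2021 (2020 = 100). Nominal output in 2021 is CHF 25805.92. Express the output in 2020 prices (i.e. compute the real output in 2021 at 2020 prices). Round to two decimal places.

24322.26

Real = Nominal ÷ (Index/100) = 25805.92 ÷ (106.1/100)
     = 25805.92 ÷ 1.061 = 24322.2620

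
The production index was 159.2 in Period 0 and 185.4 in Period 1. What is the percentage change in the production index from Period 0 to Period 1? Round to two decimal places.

Change = (185.4 − 159.2) / 159.2 × 100
       = 26.2 / 159.2 × 100 = 16.4573%

16.46%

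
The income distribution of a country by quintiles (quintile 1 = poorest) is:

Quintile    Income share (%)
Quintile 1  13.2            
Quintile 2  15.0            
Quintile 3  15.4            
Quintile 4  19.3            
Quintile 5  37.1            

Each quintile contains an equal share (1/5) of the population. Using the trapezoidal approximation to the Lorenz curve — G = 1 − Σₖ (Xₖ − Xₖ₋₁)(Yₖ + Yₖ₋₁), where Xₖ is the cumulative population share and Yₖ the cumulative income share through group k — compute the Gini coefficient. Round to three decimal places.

0.208

Cumulative income shares Yₖ: 0.1320, 0.2820, 0.4360, 0.6290, 1.0000
Σ (Xₖ−Xₖ₋₁)(Yₖ+Yₖ₋₁) = (1/5)(0.1320+0.0000) + (1/5)(0.2820+0.1320) + (1/5)(0.4360+0.2820) + (1/5)(0.6290+0.4360) + (1/5)(1.0000+0.6290)
  = 0.0264 + 0.0828 + 0.1436 + 0.2130 + 0.3258 = 0.7916
G = 1 − 0.7916 = 0.2084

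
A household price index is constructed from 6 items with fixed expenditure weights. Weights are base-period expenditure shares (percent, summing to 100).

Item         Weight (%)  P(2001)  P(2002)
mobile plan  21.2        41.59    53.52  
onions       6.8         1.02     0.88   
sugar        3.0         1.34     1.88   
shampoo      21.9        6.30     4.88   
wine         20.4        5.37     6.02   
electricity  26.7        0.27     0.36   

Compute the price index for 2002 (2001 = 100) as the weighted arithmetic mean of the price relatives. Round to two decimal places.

112.79

mobile plan: 21.2 × (53.52/41.59) = 21.2 × 1.286848 = 27.2812
onions: 6.8 × (0.88/1.02) = 6.8 × 0.862745 = 5.8667
sugar: 3.0 × (1.88/1.34) = 3.0 × 1.402985 = 4.2090
shampoo: 21.9 × (4.88/6.30) = 21.9 × 0.774603 = 16.9638
wine: 20.4 × (6.02/5.37) = 20.4 × 1.121043 = 22.8693
electricity: 26.7 × (0.36/0.27) = 26.7 × 1.333333 = 35.6000
Index = Σ wᵢ·(p₁ᵢ/p₀ᵢ) = 27.2812 + 5.8667 + 4.2090 + 16.9638 + 22.8693 + 35.6000 = 112.7899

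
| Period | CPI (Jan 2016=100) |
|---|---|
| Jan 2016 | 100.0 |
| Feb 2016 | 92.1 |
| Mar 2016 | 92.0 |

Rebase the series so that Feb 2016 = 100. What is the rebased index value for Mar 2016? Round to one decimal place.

Rebased(Mar 2016) = 92.0 / 92.1 × 100 = 99.8914

99.9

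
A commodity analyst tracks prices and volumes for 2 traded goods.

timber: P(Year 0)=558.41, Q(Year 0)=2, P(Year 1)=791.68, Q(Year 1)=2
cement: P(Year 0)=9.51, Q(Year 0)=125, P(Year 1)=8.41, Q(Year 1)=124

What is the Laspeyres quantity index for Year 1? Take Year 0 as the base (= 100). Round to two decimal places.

Laspeyres quantity index uses base-period prices as weights.
ΣP(Year 0)·Q(Year 1) = 558.41×2 + 9.51×124 = 1116.82 + 1179.24 = 2296.06
ΣP(Year 0)·Q(Year 0) = 558.41×2 + 9.51×125 = 1116.82 + 1188.75 = 2305.57
Index = 2296.06 / 2305.57 × 100 = 99.5875

99.59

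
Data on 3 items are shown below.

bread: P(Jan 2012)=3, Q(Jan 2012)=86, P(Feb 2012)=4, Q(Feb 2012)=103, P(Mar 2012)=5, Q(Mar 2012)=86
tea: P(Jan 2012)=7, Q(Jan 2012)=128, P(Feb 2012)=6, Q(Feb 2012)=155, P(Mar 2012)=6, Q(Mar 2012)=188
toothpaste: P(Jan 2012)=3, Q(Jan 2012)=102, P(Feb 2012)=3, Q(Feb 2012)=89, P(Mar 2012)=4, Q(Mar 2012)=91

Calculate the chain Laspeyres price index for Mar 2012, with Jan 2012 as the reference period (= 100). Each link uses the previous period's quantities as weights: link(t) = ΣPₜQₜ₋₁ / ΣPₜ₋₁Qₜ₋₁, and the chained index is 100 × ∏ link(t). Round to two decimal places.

108.71

Link Jan 2012→Feb 2012:
ΣP(Feb 2012)Q(Jan 2012) = 4×86 + 6×128 + 3×102 = 344 + 768 + 306 = 1418
ΣP(Jan 2012)Q(Jan 2012) = 3×86 + 7×128 + 3×102 = 258 + 896 + 306 = 1460
link = 1418/1460 = 0.971233
Link Feb 2012→Mar 2012:
ΣP(Mar 2012)Q(Feb 2012) = 5×103 + 6×155 + 4×89 = 515 + 930 + 356 = 1801
ΣP(Feb 2012)Q(Feb 2012) = 4×103 + 6×155 + 3×89 = 412 + 930 + 267 = 1609
link = 1801/1609 = 1.119329
Chained index = 100 × 0.971233 × 1.119329 = 108.7129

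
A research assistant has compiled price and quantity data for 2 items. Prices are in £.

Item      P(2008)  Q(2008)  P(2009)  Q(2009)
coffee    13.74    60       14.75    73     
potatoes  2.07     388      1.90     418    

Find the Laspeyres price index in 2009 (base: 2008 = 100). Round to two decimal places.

99.67

Laspeyres price index uses base-period quantities as weights.
ΣP(2009)·Q(2008) = 14.75×60 + 1.90×388 = 885 + 737.2 = 1622.2
ΣP(2008)·Q(2008) = 13.74×60 + 2.07×388 = 824.4 + 803.16 = 1627.56
Index = 1622.2 / 1627.56 × 100 = 99.6707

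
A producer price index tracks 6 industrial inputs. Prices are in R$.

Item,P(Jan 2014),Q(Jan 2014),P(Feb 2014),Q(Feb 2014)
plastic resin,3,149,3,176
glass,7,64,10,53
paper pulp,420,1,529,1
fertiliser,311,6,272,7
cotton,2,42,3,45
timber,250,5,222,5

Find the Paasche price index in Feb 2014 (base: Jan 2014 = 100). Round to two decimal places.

97.93

Paasche price index uses current-period quantities as weights.
ΣP(Feb 2014)·Q(Feb 2014) = 3×176 + 10×53 + 529×1 + 272×7 + 3×45 + 222×5 = 528 + 530 + 529 + 1904 + 135 + 1110 = 4736
ΣP(Jan 2014)·Q(Feb 2014) = 3×176 + 7×53 + 420×1 + 311×7 + 2×45 + 250×5 = 528 + 371 + 420 + 2177 + 90 + 1250 = 4836
Index = 4736 / 4836 × 100 = 97.9322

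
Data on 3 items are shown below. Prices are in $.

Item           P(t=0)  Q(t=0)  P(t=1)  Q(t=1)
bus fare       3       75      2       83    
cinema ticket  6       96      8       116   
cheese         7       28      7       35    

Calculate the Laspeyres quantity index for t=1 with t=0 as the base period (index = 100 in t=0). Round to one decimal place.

119.4

Laspeyres quantity index uses base-period prices as weights.
ΣP(t=0)·Q(t=1) = 3×83 + 6×116 + 7×35 = 249 + 696 + 245 = 1190
ΣP(t=0)·Q(t=0) = 3×75 + 6×96 + 7×28 = 225 + 576 + 196 = 997
Index = 1190 / 997 × 100 = 119.3581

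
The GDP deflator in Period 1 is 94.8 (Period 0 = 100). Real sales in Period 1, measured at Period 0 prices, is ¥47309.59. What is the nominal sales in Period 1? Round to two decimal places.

Nominal = Real × (Index/100) = 47309.59 × (94.8/100)
        = 47309.59 × 0.948 = 44849.4913

44849.49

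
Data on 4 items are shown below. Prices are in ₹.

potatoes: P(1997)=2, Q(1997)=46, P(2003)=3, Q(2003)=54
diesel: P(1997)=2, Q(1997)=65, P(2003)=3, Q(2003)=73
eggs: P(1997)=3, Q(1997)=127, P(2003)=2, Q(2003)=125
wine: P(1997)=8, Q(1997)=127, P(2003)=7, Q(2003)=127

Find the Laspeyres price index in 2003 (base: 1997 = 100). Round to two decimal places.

Laspeyres price index uses base-period quantities as weights.
ΣP(2003)·Q(1997) = 3×46 + 3×65 + 2×127 + 7×127 = 138 + 195 + 254 + 889 = 1476
ΣP(1997)·Q(1997) = 2×46 + 2×65 + 3×127 + 8×127 = 92 + 130 + 381 + 1016 = 1619
Index = 1476 / 1619 × 100 = 91.1674

91.17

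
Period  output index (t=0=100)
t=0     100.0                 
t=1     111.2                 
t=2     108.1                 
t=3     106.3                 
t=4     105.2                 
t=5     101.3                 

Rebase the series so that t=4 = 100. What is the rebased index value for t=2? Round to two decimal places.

102.76

Rebased(t=2) = 108.1 / 105.2 × 100 = 102.7567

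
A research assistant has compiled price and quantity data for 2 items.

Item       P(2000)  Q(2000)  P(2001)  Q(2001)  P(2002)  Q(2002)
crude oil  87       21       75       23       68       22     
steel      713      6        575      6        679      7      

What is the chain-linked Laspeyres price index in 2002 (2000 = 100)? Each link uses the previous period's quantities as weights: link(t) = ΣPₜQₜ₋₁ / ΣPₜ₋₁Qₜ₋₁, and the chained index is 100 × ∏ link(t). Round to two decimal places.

89.67

Link 2000→2001:
ΣP(2001)Q(2000) = 75×21 + 575×6 = 1575 + 3450 = 5025
ΣP(2000)Q(2000) = 87×21 + 713×6 = 1827 + 4278 = 6105
link = 5025/6105 = 0.823096
Link 2001→2002:
ΣP(2002)Q(2001) = 68×23 + 679×6 = 1564 + 4074 = 5638
ΣP(2001)Q(2001) = 75×23 + 575×6 = 1725 + 3450 = 5175
link = 5638/5175 = 1.089469
Chained index = 100 × 0.823096 × 1.089469 = 89.6737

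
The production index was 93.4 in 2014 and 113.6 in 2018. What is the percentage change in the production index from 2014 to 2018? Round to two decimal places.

21.63%

Change = (113.6 − 93.4) / 93.4 × 100
       = 20.2 / 93.4 × 100 = 21.6274%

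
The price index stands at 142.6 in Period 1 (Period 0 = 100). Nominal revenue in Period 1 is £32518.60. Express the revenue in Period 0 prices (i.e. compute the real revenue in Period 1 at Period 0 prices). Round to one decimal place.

22804.1

Real = Nominal ÷ (Index/100) = 32518.60 ÷ (142.6/100)
     = 32518.60 ÷ 1.426 = 22804.0673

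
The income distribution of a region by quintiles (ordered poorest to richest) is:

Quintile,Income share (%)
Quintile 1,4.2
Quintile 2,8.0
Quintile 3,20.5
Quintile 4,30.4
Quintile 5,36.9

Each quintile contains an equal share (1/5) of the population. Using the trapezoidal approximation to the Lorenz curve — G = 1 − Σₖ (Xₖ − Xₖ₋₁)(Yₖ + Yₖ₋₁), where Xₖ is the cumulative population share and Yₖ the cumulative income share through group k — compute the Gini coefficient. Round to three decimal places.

0.351

Cumulative income shares Yₖ: 0.0420, 0.1220, 0.3270, 0.6310, 1.0000
Σ (Xₖ−Xₖ₋₁)(Yₖ+Yₖ₋₁) = (1/5)(0.0420+0.0000) + (1/5)(0.1220+0.0420) + (1/5)(0.3270+0.1220) + (1/5)(0.6310+0.3270) + (1/5)(1.0000+0.6310)
  = 0.0084 + 0.0328 + 0.0898 + 0.1916 + 0.3262 = 0.6488
G = 1 − 0.6488 = 0.3512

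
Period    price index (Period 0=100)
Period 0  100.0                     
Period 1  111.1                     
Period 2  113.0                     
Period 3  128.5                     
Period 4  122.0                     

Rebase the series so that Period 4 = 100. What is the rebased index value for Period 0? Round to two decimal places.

Rebased(Period 0) = 100.0 / 122.0 × 100 = 81.9672

81.97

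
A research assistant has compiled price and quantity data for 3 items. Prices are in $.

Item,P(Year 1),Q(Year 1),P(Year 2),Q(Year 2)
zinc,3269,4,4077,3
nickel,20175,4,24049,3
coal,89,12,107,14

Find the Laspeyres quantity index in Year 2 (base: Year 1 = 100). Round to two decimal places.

Laspeyres quantity index uses base-period prices as weights.
ΣP(Year 1)·Q(Year 2) = 3269×3 + 20175×3 + 89×14 = 9807 + 60525 + 1246 = 71578
ΣP(Year 1)·Q(Year 1) = 3269×4 + 20175×4 + 89×12 = 13076 + 80700 + 1068 = 94844
Index = 71578 / 94844 × 100 = 75.4692

75.47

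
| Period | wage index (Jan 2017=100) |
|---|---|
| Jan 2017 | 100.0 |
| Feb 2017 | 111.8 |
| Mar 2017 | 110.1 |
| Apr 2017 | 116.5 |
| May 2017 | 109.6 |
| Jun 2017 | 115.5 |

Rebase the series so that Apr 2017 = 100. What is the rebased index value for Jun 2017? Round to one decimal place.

99.1

Rebased(Jun 2017) = 115.5 / 116.5 × 100 = 99.1416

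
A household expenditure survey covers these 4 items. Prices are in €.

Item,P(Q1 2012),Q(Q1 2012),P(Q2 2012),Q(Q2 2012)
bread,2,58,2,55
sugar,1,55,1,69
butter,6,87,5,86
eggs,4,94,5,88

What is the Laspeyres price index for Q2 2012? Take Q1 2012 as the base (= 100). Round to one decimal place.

Laspeyres price index uses base-period quantities as weights.
ΣP(Q2 2012)·Q(Q1 2012) = 2×58 + 1×55 + 5×87 + 5×94 = 116 + 55 + 435 + 470 = 1076
ΣP(Q1 2012)·Q(Q1 2012) = 2×58 + 1×55 + 6×87 + 4×94 = 116 + 55 + 522 + 376 = 1069
Index = 1076 / 1069 × 100 = 100.6548

100.7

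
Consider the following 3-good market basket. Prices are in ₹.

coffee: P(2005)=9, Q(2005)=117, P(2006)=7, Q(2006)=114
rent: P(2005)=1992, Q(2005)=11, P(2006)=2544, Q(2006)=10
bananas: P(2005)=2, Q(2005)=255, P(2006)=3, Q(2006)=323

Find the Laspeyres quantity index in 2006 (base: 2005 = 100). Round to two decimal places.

Laspeyres quantity index uses base-period prices as weights.
ΣP(2005)·Q(2006) = 9×114 + 1992×10 + 2×323 = 1026 + 19920 + 646 = 21592
ΣP(2005)·Q(2005) = 9×117 + 1992×11 + 2×255 = 1053 + 21912 + 510 = 23475
Index = 21592 / 23475 × 100 = 91.9787

91.98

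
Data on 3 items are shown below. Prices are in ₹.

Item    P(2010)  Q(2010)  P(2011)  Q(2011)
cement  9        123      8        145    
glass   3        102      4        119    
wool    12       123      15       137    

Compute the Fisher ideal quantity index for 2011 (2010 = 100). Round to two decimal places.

Laspeyres component (base-period weights):
ΣP(2010)Q(2011) = 9×145 + 3×119 + 12×137 = 1305 + 357 + 1644 = 3306
ΣP(2010)Q(2010) = 9×123 + 3×102 + 12×123 = 1107 + 306 + 1476 = 2889
L = 3306 / 2889 × 100 = 114.4341
Paasche component (current-period weights):
ΣP(2011)Q(2011) = 8×145 + 4×119 + 15×137 = 1160 + 476 + 2055 = 3691
ΣP(2011)Q(2010) = 8×123 + 4×102 + 15×123 = 984 + 408 + 1845 = 3237
P = 3691 / 3237 × 100 = 114.0253
Fisher = √(L × P) = √(114.4341 × 114.0253) = 114.2295

114.23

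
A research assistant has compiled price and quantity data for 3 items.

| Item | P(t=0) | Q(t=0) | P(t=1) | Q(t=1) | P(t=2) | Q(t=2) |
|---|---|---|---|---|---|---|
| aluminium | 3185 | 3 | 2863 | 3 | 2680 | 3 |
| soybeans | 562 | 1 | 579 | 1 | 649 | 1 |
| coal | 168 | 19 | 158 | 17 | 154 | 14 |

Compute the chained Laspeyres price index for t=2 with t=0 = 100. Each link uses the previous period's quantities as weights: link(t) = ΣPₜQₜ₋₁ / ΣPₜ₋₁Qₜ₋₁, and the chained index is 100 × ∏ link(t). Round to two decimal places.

87.22

Link t=0→t=1:
ΣP(t=1)Q(t=0) = 2863×3 + 579×1 + 158×19 = 8589 + 579 + 3002 = 12170
ΣP(t=0)Q(t=0) = 3185×3 + 562×1 + 168×19 = 9555 + 562 + 3192 = 13309
link = 12170/13309 = 0.914419
Link t=1→t=2:
ΣP(t=2)Q(t=1) = 2680×3 + 649×1 + 154×17 = 8040 + 649 + 2618 = 11307
ΣP(t=1)Q(t=1) = 2863×3 + 579×1 + 158×17 = 8589 + 579 + 2686 = 11854
link = 11307/11854 = 0.953855
Chained index = 100 × 0.914419 × 0.953855 = 87.2223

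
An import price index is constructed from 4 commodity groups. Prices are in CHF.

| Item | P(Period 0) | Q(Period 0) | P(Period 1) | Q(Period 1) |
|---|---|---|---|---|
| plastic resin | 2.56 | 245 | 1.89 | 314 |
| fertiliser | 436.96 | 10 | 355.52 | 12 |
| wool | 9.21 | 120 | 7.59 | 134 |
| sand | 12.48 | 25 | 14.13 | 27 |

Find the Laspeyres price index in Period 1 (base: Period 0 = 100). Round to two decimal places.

Laspeyres price index uses base-period quantities as weights.
ΣP(Period 1)·Q(Period 0) = 1.89×245 + 355.52×10 + 7.59×120 + 14.13×25 = 463.05 + 3555.2 + 910.8 + 353.25 = 5282.3
ΣP(Period 0)·Q(Period 0) = 2.56×245 + 436.96×10 + 9.21×120 + 12.48×25 = 627.2 + 4369.6 + 1105.2 + 312 = 6414
Index = 5282.3 / 6414 × 100 = 82.3558

82.36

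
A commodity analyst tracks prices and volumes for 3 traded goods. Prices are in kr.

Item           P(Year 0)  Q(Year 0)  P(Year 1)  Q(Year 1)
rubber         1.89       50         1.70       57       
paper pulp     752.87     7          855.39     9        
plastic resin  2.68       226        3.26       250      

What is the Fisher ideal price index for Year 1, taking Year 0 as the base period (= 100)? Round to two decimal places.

Laspeyres component (base-period weights):
ΣP(Year 1)Q(Year 0) = 1.70×50 + 855.39×7 + 3.26×226 = 85 + 5987.73 + 736.76 = 6809.49
ΣP(Year 0)Q(Year 0) = 1.89×50 + 752.87×7 + 2.68×226 = 94.5 + 5270.09 + 605.68 = 5970.27
L = 6809.49 / 5970.27 × 100 = 114.0567
Paasche component (current-period weights):
ΣP(Year 1)Q(Year 1) = 1.70×57 + 855.39×9 + 3.26×250 = 96.9 + 7698.51 + 815 = 8610.41
ΣP(Year 0)Q(Year 1) = 1.89×57 + 752.87×9 + 2.68×250 = 107.73 + 6775.83 + 670 = 7553.56
P = 8610.41 / 7553.56 × 100 = 113.9914
Fisher = √(L × P) = √(114.0567 × 113.9914) = 114.0240

114.02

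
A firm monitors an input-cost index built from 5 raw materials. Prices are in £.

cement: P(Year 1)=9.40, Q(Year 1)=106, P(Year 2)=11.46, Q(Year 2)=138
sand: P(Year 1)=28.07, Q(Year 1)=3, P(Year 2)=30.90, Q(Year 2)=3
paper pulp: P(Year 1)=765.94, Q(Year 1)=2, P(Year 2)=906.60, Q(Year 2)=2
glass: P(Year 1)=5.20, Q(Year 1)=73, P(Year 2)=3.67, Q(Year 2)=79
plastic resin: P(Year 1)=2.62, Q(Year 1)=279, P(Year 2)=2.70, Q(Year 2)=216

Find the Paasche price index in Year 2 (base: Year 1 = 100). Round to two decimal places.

112.10

Paasche price index uses current-period quantities as weights.
ΣP(Year 2)·Q(Year 2) = 11.46×138 + 30.90×3 + 906.60×2 + 3.67×79 + 2.70×216 = 1581.48 + 92.7 + 1813.2 + 289.93 + 583.2 = 4360.51
ΣP(Year 1)·Q(Year 2) = 9.40×138 + 28.07×3 + 765.94×2 + 5.20×79 + 2.62×216 = 1297.2 + 84.21 + 1531.88 + 410.8 + 565.92 = 3890.01
Index = 4360.51 / 3890.01 × 100 = 112.0951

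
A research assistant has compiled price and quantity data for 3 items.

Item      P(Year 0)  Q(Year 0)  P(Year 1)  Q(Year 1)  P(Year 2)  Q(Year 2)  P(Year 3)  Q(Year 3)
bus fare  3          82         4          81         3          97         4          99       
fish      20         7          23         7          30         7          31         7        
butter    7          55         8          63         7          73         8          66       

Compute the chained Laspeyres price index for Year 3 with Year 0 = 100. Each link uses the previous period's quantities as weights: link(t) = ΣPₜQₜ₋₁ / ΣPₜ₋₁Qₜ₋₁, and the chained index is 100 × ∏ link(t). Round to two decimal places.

127.97

Link Year 0→Year 1:
ΣP(Year 1)Q(Year 0) = 4×82 + 23×7 + 8×55 = 328 + 161 + 440 = 929
ΣP(Year 0)Q(Year 0) = 3×82 + 20×7 + 7×55 = 246 + 140 + 385 = 771
link = 929/771 = 1.204929
Link Year 1→Year 2:
ΣP(Year 2)Q(Year 1) = 3×81 + 30×7 + 7×63 = 243 + 210 + 441 = 894
ΣP(Year 1)Q(Year 1) = 4×81 + 23×7 + 8×63 = 324 + 161 + 504 = 989
link = 894/989 = 0.903943
Link Year 2→Year 3:
ΣP(Year 3)Q(Year 2) = 4×97 + 31×7 + 8×73 = 388 + 217 + 584 = 1189
ΣP(Year 2)Q(Year 2) = 3×97 + 30×7 + 7×73 = 291 + 210 + 511 = 1012
link = 1189/1012 = 1.174901
Chained index = 100 × 1.204929 × 0.903943 × 1.174901 = 127.9687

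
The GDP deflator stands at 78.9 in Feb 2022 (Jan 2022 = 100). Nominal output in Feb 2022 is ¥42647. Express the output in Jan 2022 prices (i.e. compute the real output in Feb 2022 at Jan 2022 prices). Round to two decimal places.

54051.96

Real = Nominal ÷ (Index/100) = 42647 ÷ (78.9/100)
     = 42647 ÷ 0.789 = 54051.9645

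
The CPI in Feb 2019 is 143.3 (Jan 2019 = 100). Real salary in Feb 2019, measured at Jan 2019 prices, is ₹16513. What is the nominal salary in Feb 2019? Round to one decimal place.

23663.1

Nominal = Real × (Index/100) = 16513 × (143.3/100)
        = 16513 × 1.433 = 23663.1290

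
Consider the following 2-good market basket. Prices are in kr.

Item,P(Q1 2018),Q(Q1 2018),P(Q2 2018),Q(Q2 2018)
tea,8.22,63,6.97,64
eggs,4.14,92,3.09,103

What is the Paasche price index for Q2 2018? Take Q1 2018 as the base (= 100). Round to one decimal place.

80.2

Paasche price index uses current-period quantities as weights.
ΣP(Q2 2018)·Q(Q2 2018) = 6.97×64 + 3.09×103 = 446.08 + 318.27 = 764.35
ΣP(Q1 2018)·Q(Q2 2018) = 8.22×64 + 4.14×103 = 526.08 + 426.42 = 952.5
Index = 764.35 / 952.5 × 100 = 80.2467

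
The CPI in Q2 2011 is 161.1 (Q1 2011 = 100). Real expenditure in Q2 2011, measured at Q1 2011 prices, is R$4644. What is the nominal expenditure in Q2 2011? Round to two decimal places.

7481.48

Nominal = Real × (Index/100) = 4644 × (161.1/100)
        = 4644 × 1.611 = 7481.4840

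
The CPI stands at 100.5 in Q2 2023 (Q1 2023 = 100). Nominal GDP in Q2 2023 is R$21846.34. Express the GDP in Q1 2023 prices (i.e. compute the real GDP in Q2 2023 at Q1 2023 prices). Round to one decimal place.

Real = Nominal ÷ (Index/100) = 21846.34 ÷ (100.5/100)
     = 21846.34 ÷ 1.005 = 21737.6517

21737.7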